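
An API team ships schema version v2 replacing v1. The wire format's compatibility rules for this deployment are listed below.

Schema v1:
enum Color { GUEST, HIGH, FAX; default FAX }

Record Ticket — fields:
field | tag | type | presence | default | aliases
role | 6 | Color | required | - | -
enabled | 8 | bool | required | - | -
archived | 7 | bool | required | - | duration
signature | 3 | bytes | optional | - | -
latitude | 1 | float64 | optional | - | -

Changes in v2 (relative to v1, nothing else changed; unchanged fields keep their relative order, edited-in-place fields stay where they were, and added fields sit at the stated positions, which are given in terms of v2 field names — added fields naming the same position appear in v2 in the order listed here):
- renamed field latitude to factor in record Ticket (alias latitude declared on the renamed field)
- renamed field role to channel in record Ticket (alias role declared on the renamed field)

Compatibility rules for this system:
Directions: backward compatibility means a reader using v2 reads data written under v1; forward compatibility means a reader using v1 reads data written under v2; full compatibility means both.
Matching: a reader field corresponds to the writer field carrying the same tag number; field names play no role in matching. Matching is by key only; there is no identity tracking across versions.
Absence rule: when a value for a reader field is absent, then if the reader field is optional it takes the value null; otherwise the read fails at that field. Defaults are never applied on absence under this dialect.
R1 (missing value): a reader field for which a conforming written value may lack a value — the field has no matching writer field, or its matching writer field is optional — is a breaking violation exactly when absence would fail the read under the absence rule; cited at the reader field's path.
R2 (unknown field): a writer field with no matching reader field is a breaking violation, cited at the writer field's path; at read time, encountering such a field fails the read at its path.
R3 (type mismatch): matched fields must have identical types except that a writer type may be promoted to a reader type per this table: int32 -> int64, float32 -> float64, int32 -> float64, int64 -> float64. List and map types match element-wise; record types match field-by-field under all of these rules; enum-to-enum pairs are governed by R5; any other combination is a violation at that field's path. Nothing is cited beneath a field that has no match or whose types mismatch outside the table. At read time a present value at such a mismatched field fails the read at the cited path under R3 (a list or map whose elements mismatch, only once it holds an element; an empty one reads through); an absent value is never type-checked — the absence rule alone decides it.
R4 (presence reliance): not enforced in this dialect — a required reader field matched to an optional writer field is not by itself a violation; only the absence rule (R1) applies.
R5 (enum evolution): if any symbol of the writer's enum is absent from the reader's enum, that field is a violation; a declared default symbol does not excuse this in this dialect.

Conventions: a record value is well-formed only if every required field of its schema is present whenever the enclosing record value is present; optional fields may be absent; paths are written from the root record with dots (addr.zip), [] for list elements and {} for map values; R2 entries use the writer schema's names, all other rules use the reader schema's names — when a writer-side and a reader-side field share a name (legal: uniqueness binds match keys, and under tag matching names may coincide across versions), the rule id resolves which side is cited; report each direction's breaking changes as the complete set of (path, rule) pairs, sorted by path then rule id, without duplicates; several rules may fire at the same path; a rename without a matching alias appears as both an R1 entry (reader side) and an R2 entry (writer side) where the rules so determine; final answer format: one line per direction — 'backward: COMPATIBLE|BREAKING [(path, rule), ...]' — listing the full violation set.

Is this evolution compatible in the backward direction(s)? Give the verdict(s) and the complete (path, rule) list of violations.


the writer's type comes first in each Ticket pair
backward analysis of Ticket with v2 as reader and v1 as writer:
  Color -> Color, writer required: channel aligns to role
  bool -> bool, writer required: enabled aligns to enabled
  bool -> bool, writer required: archived aligns to archived
  bytes -> bytes, writer optional: signature aligns to signature
  float64 -> float64, writer optional: factor aligns to latitude
  nothing fires on Ticket: backward is COMPATIBLE
the rest of the Ticket diff is inert for this question:
  renamed field latitude to factor in record Ticket (alias latitude declared on the renamed field) -> triggers nothing under Ticket's printed rules — same verdict
  renamed field role to channel in record Ticket (alias role declared on the renamed field) -> triggers nothing under Ticket's printed rules — same verdict

backward: COMPATIBLE []


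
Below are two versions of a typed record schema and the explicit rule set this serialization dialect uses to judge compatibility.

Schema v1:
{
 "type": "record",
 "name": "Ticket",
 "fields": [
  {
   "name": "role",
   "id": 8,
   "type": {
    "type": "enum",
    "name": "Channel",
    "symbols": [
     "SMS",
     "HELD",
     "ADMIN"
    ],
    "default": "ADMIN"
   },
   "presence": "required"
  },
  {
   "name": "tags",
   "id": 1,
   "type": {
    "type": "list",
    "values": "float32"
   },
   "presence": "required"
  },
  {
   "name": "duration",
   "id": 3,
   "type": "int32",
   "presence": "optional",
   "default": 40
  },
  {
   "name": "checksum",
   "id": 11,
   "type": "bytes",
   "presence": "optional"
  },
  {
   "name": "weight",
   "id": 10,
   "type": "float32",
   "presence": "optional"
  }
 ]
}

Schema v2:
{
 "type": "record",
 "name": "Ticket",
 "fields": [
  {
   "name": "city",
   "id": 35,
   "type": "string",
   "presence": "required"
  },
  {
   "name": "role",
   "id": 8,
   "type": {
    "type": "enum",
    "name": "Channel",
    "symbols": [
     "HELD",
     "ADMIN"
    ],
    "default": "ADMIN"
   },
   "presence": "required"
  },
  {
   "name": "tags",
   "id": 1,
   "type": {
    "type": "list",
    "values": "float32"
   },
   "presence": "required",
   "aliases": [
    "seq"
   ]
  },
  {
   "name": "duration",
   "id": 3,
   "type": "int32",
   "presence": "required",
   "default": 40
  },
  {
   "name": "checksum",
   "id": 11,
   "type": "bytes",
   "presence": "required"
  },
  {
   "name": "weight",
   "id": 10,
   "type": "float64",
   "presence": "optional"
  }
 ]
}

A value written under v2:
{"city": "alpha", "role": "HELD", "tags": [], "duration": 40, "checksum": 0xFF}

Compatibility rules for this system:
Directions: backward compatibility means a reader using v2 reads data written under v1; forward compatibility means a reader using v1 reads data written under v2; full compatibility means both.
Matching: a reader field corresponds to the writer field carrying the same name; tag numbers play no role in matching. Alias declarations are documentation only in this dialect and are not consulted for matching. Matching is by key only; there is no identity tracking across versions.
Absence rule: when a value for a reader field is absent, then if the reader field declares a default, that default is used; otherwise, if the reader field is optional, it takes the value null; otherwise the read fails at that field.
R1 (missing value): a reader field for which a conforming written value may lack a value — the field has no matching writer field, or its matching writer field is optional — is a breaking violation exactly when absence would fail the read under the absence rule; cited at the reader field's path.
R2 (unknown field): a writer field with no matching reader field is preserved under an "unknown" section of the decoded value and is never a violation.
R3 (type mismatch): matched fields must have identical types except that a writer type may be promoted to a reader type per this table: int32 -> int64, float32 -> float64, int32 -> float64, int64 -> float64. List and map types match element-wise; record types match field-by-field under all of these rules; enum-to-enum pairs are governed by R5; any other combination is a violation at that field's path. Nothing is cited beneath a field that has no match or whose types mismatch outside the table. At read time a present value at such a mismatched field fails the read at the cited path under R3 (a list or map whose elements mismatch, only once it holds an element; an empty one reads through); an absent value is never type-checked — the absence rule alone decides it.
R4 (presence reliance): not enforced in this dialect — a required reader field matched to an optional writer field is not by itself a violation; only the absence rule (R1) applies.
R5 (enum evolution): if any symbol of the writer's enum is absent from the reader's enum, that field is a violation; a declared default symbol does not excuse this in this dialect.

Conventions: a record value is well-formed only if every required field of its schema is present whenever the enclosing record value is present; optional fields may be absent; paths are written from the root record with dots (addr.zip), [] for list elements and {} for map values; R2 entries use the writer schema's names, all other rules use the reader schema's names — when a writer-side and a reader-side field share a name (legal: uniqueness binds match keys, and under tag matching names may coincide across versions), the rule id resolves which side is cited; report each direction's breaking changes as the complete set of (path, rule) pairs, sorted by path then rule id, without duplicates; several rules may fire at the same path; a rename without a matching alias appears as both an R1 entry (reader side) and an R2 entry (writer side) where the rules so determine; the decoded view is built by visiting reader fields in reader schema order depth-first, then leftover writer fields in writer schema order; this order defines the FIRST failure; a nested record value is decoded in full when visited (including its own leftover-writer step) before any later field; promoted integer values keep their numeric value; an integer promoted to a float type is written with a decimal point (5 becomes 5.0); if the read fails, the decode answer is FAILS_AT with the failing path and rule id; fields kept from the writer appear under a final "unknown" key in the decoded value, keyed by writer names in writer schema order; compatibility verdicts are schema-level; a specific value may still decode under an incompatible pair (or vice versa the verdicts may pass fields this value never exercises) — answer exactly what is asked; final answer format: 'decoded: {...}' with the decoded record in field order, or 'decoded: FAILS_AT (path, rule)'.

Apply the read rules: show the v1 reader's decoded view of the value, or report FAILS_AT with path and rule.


decoded: {"role": "HELD", "tags": [], "duration": 40, "checksum": 0xFF, "weight": null, "unknown": {"city": "alpha"}}

in Ticket below, arrows point writer -> reader
decode walk for Ticket under reader schema v1:
  role := "HELD"
  tags := []
  duration := 40
  checksum := 0xFF
  weight := null (not supplied -> null)
  writer city: kept under "unknown"
  => decoded: {"role": "HELD", "tags": [], "duration": 40, "checksum": 0xFF, "weight": null, "unknown": {"city": "alpha"}}
diffs on Ticket not affecting the asked answer:
  field checksum in record Ticket: optional changed to required -> matters for Ticket compatibility verdicts, not for this value's decode
  enum Channel (field role in record Ticket): symbol SMS removed -> matters for Ticket compatibility verdicts, not for this value's decode
  field weight in record Ticket: type float32 changed to float64 -> matters for Ticket compatibility verdicts, not for this value's decode
  field duration in record Ticket: optional changed to required -> inert under this dialect — no rule fires on Ticket and the result does not move


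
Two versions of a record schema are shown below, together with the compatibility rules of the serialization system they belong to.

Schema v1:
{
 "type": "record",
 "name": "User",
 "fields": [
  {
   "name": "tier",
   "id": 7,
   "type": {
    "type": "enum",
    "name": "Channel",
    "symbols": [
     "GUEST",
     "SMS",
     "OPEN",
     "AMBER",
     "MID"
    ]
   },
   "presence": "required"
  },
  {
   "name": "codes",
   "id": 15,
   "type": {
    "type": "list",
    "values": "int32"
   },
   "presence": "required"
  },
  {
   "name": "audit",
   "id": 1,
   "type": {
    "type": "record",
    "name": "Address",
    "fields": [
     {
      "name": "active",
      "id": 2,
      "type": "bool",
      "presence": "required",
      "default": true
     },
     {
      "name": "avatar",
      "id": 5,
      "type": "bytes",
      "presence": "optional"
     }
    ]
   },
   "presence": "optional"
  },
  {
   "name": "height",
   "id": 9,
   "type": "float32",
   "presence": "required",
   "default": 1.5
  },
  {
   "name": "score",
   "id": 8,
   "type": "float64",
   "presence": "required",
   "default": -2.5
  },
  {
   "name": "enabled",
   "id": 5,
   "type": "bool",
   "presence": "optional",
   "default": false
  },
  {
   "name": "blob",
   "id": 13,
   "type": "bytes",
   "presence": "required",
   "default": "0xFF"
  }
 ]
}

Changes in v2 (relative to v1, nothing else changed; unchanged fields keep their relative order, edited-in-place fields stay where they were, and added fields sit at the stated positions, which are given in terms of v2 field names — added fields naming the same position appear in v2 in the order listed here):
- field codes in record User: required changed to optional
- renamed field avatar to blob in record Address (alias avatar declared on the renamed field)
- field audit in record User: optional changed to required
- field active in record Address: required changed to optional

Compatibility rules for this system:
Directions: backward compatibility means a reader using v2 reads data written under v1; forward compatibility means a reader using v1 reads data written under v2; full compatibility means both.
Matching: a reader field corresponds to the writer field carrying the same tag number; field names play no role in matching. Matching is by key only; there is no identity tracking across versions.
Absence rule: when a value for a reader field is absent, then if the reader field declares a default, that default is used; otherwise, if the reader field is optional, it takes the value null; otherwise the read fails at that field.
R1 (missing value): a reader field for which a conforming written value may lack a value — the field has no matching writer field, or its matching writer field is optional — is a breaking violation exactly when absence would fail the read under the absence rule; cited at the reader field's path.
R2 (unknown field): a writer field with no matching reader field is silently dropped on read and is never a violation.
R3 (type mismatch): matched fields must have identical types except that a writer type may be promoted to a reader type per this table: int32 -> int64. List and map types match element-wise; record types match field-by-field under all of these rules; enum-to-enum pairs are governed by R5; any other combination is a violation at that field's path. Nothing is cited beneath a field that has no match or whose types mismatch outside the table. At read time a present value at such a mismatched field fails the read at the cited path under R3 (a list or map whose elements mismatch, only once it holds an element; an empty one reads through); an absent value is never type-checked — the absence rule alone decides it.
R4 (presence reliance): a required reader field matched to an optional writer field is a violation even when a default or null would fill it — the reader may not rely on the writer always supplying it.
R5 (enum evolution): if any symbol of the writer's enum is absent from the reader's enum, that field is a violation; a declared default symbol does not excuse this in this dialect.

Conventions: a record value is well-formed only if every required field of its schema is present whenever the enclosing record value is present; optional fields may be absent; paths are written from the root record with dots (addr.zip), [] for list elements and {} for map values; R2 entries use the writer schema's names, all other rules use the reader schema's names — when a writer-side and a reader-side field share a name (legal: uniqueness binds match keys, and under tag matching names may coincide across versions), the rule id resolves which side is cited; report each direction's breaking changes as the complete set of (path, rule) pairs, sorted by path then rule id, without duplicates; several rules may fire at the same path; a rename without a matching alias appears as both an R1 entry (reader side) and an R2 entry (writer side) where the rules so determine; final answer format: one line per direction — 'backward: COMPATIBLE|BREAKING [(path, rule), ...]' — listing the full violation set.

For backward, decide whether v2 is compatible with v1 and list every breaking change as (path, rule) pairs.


in User below, arrows point writer -> reader
backward analysis of User with v2 as reader and v1 as writer:
  tier: Channel -> Channel, writer required; from tier
  codes: list<int32> -> list<int32>, writer required; from codes
  audit: Address -> Address, writer optional; from audit
  height: float32 -> float32, writer required; from height
  score: float64 -> float64, writer required; from score
  enabled: bool -> bool, writer optional; from enabled
  blob: bytes -> bytes, writer required; from blob
  audit.active: bool -> bool, writer required; from audit.active
  audit.blob: bytes -> bytes, writer optional; from audit.avatar
  R1 fires at audit
  R4 fires at audit
  backward on User therefore BREAKING (2)
checking off the User differences that do not matter here:
  field codes in record User: required changed to optional -> affects forward compatibility only, which is not asked
  renamed field avatar to blob in record Address (alias avatar declared on the renamed field) -> inert for the asked User verdict: nothing fires
  field active in record Address: required changed to optional -> affects forward compatibility only, which is not asked

backward: BREAKING [(audit, R1), (audit, R4)]


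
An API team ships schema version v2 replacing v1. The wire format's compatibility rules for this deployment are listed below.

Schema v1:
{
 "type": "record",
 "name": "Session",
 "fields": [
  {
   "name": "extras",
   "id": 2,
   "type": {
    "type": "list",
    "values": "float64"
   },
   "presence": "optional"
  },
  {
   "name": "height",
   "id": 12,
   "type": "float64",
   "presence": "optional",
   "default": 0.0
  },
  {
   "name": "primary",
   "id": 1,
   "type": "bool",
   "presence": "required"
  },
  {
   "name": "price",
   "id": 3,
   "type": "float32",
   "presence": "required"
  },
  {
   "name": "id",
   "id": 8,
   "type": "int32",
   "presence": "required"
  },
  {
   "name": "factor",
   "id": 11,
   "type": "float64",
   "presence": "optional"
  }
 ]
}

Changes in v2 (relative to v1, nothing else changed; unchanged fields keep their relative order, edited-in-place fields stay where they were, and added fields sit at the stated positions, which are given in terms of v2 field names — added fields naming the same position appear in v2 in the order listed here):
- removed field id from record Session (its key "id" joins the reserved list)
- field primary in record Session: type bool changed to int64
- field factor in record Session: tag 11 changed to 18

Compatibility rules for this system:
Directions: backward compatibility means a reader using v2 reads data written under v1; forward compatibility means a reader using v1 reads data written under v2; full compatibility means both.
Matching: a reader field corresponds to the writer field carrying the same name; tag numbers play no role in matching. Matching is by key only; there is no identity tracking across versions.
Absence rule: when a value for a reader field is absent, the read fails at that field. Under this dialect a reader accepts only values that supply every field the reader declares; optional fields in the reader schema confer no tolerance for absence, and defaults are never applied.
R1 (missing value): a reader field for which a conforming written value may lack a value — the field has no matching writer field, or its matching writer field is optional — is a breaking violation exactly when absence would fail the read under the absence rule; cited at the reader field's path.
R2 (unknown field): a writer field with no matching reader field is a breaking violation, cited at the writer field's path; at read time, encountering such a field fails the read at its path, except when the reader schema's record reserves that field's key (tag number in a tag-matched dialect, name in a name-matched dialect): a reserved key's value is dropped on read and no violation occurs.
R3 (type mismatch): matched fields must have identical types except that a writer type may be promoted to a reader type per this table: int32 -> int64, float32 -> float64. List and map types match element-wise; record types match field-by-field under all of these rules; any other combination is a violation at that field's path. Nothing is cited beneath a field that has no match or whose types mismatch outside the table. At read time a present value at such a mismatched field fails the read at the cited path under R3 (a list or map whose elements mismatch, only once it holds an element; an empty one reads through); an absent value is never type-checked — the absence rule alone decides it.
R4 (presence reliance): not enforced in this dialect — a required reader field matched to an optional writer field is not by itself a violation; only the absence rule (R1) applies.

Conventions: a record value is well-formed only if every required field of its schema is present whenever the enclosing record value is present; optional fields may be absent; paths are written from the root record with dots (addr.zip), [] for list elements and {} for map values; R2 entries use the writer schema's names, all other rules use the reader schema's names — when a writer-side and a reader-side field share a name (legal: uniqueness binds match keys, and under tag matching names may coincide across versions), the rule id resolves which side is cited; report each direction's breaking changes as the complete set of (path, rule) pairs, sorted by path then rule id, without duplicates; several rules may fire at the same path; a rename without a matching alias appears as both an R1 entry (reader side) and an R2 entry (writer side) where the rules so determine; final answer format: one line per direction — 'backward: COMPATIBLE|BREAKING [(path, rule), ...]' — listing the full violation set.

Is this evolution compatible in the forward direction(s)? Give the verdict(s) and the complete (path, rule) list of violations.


forward: BREAKING [(extras, R1), (factor, R1), (height, R1), (id, R1), (primary, R3)]

in Session below, arrows point writer -> reader
forward analysis of Session with v1 as reader and v2 as writer:
  writer optional, list<float64> -> list<float64>: reader extras maps from writer extras
  writer optional, float64 -> float64: reader height maps from writer height
  writer required, int64 -> bool: reader primary maps from writer primary
  writer required, float32 -> float32: reader price maps from writer price
  id has no writer counterpart
  writer optional, float64 -> float64: reader factor maps from writer factor
  R1 fires at extras
  R1 fires at factor
  R1 fires at height
  R1 fires at id
  R3 fires at primary
  => forward verdict for Session: BREAKING, 5 violation(s)
checking off the Session differences that do not matter here:
  field factor in record Session: tag 11 changed to 18 -> fires no rule on Session, leaving the asked answer as it is


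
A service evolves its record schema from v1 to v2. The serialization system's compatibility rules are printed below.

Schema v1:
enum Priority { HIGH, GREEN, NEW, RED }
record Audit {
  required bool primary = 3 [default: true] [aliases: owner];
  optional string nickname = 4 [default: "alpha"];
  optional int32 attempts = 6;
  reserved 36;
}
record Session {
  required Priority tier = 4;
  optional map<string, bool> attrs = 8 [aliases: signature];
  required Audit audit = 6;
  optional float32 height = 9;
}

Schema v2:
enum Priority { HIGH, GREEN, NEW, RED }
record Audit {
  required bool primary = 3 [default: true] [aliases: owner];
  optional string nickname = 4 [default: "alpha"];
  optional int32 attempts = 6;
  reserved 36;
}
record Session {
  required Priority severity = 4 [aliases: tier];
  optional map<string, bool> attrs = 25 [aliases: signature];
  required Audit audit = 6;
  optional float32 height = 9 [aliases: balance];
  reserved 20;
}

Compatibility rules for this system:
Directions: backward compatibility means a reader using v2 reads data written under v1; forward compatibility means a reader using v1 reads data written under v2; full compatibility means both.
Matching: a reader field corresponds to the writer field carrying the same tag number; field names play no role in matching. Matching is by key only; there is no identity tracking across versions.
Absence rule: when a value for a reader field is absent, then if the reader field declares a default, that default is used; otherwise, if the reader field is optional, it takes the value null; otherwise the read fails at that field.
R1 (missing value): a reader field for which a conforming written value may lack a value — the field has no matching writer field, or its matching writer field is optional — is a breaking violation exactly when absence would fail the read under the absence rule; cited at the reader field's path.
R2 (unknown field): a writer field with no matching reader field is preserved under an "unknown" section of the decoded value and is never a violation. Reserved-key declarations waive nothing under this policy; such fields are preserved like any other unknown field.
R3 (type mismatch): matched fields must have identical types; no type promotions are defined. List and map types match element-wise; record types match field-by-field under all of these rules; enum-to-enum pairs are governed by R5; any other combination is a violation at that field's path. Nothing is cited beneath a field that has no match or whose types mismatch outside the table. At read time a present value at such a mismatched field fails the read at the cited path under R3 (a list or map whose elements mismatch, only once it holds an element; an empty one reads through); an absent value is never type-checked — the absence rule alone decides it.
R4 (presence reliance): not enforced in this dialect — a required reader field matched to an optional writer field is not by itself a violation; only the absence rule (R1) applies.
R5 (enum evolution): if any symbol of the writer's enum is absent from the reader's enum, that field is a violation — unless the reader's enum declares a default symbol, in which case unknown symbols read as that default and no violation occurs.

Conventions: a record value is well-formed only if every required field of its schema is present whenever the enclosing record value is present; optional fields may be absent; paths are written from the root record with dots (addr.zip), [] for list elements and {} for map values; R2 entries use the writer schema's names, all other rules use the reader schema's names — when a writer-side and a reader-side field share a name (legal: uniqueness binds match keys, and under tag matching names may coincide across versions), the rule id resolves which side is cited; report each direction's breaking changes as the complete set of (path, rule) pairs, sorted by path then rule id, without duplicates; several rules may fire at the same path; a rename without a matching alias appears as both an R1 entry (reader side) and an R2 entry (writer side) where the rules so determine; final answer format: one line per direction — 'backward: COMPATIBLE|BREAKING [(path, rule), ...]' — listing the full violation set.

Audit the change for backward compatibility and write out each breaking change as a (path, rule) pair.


arrows below run writer -> reader for Session
backward for Session (reader v2, writer v1):
  writer required, Priority -> Priority: reader severity maps from writer tier
  attrs has no writer counterpart
  writer required, Audit -> Audit: reader audit maps from writer audit
  writer optional, float32 -> float32: reader height maps from writer height
  leftover writer field: attrs
  writer required, bool -> bool: reader audit.primary maps from writer audit.primary
  writer optional, string -> string: reader audit.nickname maps from writer audit.nickname
  writer optional, int32 -> int32: reader audit.attempts maps from writer audit.attempts
  => no violations; backward on Session: COMPATIBLE
diffs on Session not affecting the asked answer:
  renamed field tier to severity in record Session (alias tier declared on the renamed field) -> fires no rule on Session, leaving the asked answer as it is
  field attrs in record Session: tag 8 changed to 25 -> fires no rule on Session, leaving the asked answer as it is

backward: COMPATIBLE []


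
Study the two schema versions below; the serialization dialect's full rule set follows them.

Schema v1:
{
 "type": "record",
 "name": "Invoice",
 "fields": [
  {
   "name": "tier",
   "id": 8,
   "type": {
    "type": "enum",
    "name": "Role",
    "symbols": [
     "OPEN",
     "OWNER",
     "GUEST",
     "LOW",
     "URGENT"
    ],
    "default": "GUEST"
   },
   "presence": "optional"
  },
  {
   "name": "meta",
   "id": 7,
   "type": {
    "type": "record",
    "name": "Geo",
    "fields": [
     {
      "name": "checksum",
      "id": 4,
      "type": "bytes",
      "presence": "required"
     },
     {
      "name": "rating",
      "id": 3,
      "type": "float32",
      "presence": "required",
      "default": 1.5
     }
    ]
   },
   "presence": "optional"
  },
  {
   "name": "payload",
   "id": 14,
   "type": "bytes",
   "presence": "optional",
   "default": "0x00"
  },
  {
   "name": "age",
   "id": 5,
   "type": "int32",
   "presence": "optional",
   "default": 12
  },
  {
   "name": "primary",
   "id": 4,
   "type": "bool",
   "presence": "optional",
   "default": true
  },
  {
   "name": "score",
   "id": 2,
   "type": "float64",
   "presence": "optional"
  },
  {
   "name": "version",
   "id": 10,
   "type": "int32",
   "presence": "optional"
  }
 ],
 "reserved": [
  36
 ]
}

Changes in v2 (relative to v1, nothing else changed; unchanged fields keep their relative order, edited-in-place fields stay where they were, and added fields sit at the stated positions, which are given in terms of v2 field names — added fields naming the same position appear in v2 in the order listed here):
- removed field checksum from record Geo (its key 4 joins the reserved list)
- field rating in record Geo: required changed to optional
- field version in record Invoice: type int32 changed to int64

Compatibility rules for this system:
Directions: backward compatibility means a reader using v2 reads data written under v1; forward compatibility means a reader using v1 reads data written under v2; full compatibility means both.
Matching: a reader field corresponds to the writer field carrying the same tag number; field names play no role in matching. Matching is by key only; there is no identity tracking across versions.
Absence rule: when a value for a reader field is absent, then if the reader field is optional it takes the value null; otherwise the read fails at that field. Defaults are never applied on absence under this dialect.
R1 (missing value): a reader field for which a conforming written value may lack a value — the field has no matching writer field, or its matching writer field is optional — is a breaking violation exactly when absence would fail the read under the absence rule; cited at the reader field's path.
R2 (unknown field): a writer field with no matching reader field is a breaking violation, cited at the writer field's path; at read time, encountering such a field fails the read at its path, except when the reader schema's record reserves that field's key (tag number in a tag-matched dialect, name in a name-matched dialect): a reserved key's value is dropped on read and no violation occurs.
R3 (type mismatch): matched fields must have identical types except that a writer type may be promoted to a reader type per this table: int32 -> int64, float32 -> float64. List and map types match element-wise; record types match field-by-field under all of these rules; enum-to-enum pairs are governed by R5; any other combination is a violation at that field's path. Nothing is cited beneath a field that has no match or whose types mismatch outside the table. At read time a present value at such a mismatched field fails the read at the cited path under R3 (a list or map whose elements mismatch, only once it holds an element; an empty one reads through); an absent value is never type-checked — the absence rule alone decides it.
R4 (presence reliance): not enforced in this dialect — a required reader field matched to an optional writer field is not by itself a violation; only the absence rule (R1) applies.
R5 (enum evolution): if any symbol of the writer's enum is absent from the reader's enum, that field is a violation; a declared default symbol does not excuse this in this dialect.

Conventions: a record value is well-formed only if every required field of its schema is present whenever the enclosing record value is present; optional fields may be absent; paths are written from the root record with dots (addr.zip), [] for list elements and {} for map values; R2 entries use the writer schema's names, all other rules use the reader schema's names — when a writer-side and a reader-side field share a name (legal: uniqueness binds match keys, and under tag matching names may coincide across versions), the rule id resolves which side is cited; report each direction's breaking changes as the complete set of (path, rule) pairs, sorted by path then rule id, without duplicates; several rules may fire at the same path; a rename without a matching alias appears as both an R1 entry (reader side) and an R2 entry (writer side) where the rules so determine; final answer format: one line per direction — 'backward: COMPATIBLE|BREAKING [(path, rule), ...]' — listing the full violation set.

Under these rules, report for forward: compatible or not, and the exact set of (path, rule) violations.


each type pair in Invoice: writer, then reader
forward pass over Invoice, reader schema v1, writer schema v2:
  Role -> Role, writer optional: tier aligns to tier
  Geo -> Geo, writer optional: meta aligns to meta
  bytes -> bytes, writer optional: payload aligns to payload
  int32 -> int32, writer optional: age aligns to age
  bool -> bool, writer optional: primary aligns to primary
  float64 -> float64, writer optional: score aligns to score
  int64 -> int32, writer optional: version aligns to version
  meta.checksum: no writer match
  float32 -> float32, writer optional: meta.rating aligns to meta.rating
  violation R1 at meta.checksum
  violation R1 at meta.rating
  violation R3 at version
  => forward: BREAKING (3)

forward: BREAKING [(meta.checksum, R1), (meta.rating, R1), (version, R3)]


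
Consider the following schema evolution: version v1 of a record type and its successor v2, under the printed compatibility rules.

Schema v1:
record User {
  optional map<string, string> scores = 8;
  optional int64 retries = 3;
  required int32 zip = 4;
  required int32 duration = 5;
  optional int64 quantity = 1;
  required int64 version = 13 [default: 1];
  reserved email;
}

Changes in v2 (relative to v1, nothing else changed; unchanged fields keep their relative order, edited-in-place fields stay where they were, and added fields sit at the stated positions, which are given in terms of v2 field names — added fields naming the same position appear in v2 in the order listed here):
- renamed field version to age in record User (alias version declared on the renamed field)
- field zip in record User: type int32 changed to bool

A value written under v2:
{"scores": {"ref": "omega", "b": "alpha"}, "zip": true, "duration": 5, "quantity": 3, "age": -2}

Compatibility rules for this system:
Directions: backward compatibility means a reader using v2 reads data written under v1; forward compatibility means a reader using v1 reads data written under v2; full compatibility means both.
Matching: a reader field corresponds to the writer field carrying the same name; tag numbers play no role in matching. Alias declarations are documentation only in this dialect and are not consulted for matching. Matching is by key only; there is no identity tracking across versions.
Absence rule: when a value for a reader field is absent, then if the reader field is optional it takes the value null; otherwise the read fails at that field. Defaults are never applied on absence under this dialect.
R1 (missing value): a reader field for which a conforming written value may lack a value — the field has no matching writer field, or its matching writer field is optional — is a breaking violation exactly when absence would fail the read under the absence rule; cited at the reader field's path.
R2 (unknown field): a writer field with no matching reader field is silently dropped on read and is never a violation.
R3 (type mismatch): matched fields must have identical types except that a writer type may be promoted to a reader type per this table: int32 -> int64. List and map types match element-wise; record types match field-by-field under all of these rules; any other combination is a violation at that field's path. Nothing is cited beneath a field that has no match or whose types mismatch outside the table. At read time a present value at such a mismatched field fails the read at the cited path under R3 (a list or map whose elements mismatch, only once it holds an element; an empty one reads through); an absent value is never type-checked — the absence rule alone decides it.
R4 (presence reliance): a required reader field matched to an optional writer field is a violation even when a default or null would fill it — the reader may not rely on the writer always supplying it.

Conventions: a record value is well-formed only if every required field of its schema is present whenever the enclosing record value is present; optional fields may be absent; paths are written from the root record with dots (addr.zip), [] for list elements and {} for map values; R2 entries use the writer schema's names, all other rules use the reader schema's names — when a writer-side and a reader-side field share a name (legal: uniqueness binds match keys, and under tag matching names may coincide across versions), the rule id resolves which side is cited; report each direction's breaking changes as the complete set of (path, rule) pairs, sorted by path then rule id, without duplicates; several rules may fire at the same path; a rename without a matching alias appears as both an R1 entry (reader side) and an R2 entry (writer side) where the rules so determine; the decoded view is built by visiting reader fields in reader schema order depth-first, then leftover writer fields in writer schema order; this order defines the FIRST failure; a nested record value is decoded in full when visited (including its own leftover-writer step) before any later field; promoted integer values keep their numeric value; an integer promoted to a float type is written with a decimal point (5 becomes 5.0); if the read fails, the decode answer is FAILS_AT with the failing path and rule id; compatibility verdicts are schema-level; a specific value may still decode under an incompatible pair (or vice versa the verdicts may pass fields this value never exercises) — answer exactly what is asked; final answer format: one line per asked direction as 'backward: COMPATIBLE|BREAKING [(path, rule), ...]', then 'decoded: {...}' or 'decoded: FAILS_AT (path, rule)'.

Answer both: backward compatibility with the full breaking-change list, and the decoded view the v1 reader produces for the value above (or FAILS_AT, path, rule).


the writer's type comes first in each User pair
backward analysis of User with v2 as reader and v1 as writer:
  map<string, string> -> map<string, string>, writer optional: scores aligns to scores
  int64 -> int64, writer optional: retries aligns to retries
  int32 -> bool, writer required: zip aligns to zip
  int32 -> int32, writer required: duration aligns to duration
  int64 -> int64, writer optional: quantity aligns to quantity
  age: no writer match
  writer version: unknown to reader
  violation R1 at age
  violation R3 at zip
  => backward: BREAKING (2)
decode (reader v1):
  scores := {"ref": "omega", "b": "alpha"}
  retries := null (absent, optional -> null)
  read fails at zip under R3
  => FAILS_AT (zip, R3)

backward: BREAKING [(age, R1), (zip, R3)]; decoded: FAILS_AT (zip, R3)
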